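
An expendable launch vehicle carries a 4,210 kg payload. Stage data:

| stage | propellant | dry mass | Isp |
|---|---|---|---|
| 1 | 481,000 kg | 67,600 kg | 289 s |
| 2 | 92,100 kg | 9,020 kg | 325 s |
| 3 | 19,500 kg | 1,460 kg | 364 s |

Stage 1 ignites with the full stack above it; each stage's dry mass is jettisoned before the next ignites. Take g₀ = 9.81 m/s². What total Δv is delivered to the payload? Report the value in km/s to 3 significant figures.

Ignition mass of stage 1 = 481,000+67,600 + 92,100+9,020 + 19,500+1,460 + 4,210 = 674,890 kg.
Stage 1: m₀ = 674,890 kg, m_f = 674,890 − 481,000 = 193,890 kg; Δv = 289×9.81×ln(3.481) = 2835.1×1.2473 ≈ 3536 m/s.
Stage 2: m₀ = 126,290 kg, m_f = 126,290 − 92,100 = 34,190 kg; Δv = 325×9.81×ln(3.694) = 3188.2×1.3066 ≈ 4166 m/s.
Stage 3: m₀ = 25,170 kg, m_f = 25,170 − 19,500 = 5,670 kg; Δv = 364×9.81×ln(4.439) = 3570.8×1.4905 ≈ 5322 m/s.
Total Δv = 3536 + 4166 + 5322 = 13024 m/s.

Δv ≈ 13.0 km/s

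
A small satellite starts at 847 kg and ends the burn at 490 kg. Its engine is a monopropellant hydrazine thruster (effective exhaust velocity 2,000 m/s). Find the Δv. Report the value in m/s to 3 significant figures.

Δv = v_e · ln(m₀/m_f) = 2000.0 × ln(1.729) = 2000.0 × 0.5473 ≈ 1094.6 m/s.

Δv ≈ 1090 m/s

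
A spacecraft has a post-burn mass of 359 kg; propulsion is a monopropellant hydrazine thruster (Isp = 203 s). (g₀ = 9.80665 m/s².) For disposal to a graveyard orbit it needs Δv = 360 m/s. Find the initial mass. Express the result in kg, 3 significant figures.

initial mass ≈ 430 kg

v_e = Isp · g₀ = 203 × 9.80665 = 1990.7 m/s.
m₀/m_f = exp(Δv / v_e) = exp(360 / 1990.7) = exp(0.1808) = 1.1982.
m₀ = m_f × 1.1982 = 359 × 1.1982 = 430.154 kg.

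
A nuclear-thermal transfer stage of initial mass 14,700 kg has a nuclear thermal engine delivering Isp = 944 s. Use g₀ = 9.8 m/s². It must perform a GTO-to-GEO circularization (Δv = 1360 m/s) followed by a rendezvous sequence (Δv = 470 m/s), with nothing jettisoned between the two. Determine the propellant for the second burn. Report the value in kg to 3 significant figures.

v_e = Isp · g₀ = 944 × 9.8 = 9251.2 m/s.
After the first burn: m = 14700 × exp(−1360/9251.2) = 14700 × 0.86329 = 12,690.4 kg.
After the second burn: m = 12,690.4 × exp(−470/9251.2) = 12,690.4 × 0.95046 = 12,061.7 kg.
Second-burn propellant = 12,690.4 − 12,061.7 = 628.7 kg.

propellant for the second burn ≈ 629 kg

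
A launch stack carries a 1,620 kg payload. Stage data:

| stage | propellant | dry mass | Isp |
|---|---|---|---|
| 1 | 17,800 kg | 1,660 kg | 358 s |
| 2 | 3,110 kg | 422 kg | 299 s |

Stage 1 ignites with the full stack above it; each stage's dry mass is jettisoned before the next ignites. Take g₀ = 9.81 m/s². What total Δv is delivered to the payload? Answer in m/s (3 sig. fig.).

Δv ≈ 7230 m/s

Ignition mass of stage 1 = 17,800+1,660 + 3,110+422 + 1,620 = 24,612 kg.
Stage 1: m₀ = 24,612 kg, m_f = 24,612 − 17,800 = 6,812 kg; Δv = 358×9.81×ln(3.613) = 3512.0×1.2845 ≈ 4511 m/s.
Stage 2: m₀ = 5,152 kg, m_f = 5,152 − 3,110 = 2,042 kg; Δv = 299×9.81×ln(2.523) = 2933.2×0.9255 ≈ 2715 m/s.
Total Δv = 4511 + 2715 = 7226 m/s.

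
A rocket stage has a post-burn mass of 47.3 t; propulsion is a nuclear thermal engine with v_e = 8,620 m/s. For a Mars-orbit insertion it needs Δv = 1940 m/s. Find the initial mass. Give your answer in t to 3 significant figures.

By the Tsiolkovsky rocket equation, m₀/m_f = exp(Δv / v_e) = exp(1940 / 8620.0) = exp(0.2251) = 1.2524.
m₀ = m_f × 1.2524 = 47.3 × 1.2524 = 59.2385 t.

initial mass ≈ 59.2 t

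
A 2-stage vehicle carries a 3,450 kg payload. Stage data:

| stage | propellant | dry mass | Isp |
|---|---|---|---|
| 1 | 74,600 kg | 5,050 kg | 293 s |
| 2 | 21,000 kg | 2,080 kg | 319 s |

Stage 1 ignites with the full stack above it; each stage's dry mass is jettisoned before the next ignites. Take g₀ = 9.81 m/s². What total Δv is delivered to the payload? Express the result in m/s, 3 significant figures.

Δv ≈ 8390 m/s

Ignition mass of stage 1 = 74,600+5,050 + 21,000+2,080 + 3,450 = 106,180 kg.
Stage 1: m₀ = 106,180 kg, m_f = 106,180 − 74,600 = 31,580 kg; Δv = 293×9.81×ln(3.362) = 2874.3×1.2126 ≈ 3485 m/s.
Stage 2: m₀ = 26,530 kg, m_f = 26,530 − 21,000 = 5,530 kg; Δv = 319×9.81×ln(4.797) = 3129.4×1.5681 ≈ 4907 m/s.
Total Δv = 3485 + 4907 = 8392 m/s.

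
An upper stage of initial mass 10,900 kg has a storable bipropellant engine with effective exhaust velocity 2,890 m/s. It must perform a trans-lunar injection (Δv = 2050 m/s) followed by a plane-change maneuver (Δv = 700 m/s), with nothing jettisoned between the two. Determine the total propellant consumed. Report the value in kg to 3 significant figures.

After the first burn: m = 10900 × exp(−2050/2890.0) = 10900 × 0.49197 = 5,362.47 kg.
After the second burn: m = 5,362.47 × exp(−700/2890.0) = 5,362.47 × 0.78489 = 4,208.95 kg.
Total propellant = m₀ − m_final = 10900 − 4,208.95 = 6,691.05 kg.

total propellant consumed ≈ 6690 kg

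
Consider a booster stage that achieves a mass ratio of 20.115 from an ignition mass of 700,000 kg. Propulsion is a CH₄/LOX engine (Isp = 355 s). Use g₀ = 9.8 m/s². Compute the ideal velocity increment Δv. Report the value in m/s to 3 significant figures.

Δv ≈ 10400 m/s

v_e = Isp · g₀ = 355 × 9.8 = 3479.0 m/s.
Δv = v_e · ln(20.115) = 3479.0 × 3.0015 ≈ 10442.1 m/s.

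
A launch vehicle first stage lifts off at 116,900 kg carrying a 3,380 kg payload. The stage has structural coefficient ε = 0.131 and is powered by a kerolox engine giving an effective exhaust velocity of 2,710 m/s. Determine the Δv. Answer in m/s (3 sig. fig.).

Stage wet mass = m₀ − payload = 116,900 − 3,380 = 113,520 kg.
Stage dry mass = ε × stage wet mass = 0.131 × 113,520 = 14,871.1 kg.
Burnout mass m_f = stage dry + payload = 14,871.1 + 3,380 = 18,251.1 kg.
Δv = v_e · ln(116,900/18,251.1) = 2710.0 × ln(6.405) = 2710.0 × 1.8571 ≈ 5033 m/s.

Δv ≈ 5030 m/s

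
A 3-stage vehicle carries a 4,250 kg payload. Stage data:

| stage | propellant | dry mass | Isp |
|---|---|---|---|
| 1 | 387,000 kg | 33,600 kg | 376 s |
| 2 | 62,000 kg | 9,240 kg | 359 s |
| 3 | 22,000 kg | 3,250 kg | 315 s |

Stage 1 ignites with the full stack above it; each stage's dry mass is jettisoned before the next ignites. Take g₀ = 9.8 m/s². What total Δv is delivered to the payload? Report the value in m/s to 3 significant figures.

Δv ≈ 12600 m/s

Ignition mass of stage 1 = 387,000+33,600 + 62,000+9,240 + 22,000+3,250 + 4,250 = 521,340 kg.
Stage 1: m₀ = 521,340 kg, m_f = 521,340 − 387,000 = 134,340 kg; Δv = 376×9.8×ln(3.881) = 3684.8×1.3560 ≈ 4997 m/s.
Stage 2: m₀ = 100,740 kg, m_f = 100,740 − 62,000 = 38,740 kg; Δv = 359×9.8×ln(2.6) = 3518.2×0.9557 ≈ 3362 m/s.
Stage 3: m₀ = 29,500 kg, m_f = 29,500 − 22,000 = 7,500 kg; Δv = 315×9.8×ln(3.933) = 3087.0×1.3695 ≈ 4228 m/s.
Total Δv = 4997 + 3362 + 4228 = 12587 m/s.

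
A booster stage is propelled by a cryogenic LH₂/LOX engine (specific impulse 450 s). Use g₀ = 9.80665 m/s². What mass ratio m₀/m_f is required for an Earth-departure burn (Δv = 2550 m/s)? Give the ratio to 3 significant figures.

v_e = Isp · g₀ = 450 × 9.80665 = 4413.0 m/s.
m₀/m_f = exp(Δv / v_e) = exp(2550 / 4413.0) = exp(0.5778) = 1.7822.

mass ratio ≈ 1.78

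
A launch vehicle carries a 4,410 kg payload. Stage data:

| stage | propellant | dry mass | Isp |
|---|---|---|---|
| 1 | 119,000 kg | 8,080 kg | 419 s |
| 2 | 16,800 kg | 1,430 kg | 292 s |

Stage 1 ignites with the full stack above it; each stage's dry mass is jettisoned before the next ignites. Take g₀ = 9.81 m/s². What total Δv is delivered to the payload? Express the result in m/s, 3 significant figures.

Ignition mass of stage 1 = 119,000+8,080 + 16,800+1,430 + 4,410 = 149,720 kg.
Stage 1: m₀ = 149,720 kg, m_f = 149,720 − 119,000 = 30,720 kg; Δv = 419×9.81×ln(4.874) = 4110.4×1.5839 ≈ 6510 m/s.
Stage 2: m₀ = 22,640 kg, m_f = 22,640 − 16,800 = 5,840 kg; Δv = 292×9.81×ln(3.877) = 2864.5×1.3550 ≈ 3881 m/s.
Total Δv = 6510 + 3881 = 10391 m/s.

Δv ≈ 10400 m/s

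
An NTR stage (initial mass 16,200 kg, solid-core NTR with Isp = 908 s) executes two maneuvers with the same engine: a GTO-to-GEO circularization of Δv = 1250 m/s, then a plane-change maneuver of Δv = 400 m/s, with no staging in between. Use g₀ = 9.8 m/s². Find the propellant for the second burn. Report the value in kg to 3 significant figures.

v_e = Isp · g₀ = 908 × 9.8 = 8898.4 m/s.
After the first burn: m = 16200 × exp(−1250/8898.4) = 16200 × 0.86895 = 14,077 kg.
After the second burn: m = 14,077 × exp(−400/8898.4) = 14,077 × 0.95604 = 13,458.2 kg.
Second-burn propellant = 14,077 − 13,458.2 = 618.8 kg.

propellant for the second burn ≈ 619 kg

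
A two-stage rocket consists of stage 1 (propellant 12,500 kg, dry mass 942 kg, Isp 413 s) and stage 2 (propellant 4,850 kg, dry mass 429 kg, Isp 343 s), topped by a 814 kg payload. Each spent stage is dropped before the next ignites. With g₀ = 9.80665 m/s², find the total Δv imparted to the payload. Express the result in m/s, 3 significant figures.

Δv ≈ 9480 m/s

Ignition mass of stage 1 = 12,500+942 + 4,850+429 + 814 = 19,535 kg.
Stage 1: m₀ = 19,535 kg, m_f = 19,535 − 12,500 = 7,035 kg; Δv = 413×9.80665×ln(2.777) = 4050.1×1.0213 ≈ 4136 m/s.
Stage 2: m₀ = 6,093 kg, m_f = 6,093 − 4,850 = 1,243 kg; Δv = 343×9.80665×ln(4.902) = 3363.7×1.5896 ≈ 5347 m/s.
Total Δv = 4136 + 5347 = 9483 m/s.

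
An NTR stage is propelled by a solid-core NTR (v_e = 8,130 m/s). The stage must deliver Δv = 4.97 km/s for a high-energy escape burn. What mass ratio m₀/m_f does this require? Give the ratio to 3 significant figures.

mass ratio ≈ 1.84

m₀/m_f = exp(Δv / v_e) = exp(4970 / 8130.0) = exp(0.6113) = 1.8429.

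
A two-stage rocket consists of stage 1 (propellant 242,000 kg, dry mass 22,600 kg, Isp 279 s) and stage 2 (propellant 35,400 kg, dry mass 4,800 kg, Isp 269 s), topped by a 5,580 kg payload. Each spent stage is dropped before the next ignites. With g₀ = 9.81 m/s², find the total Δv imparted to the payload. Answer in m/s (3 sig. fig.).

Δv ≈ 8060 m/s

Ignition mass of stage 1 = 242,000+22,600 + 35,400+4,800 + 5,580 = 310,380 kg.
Stage 1: m₀ = 310,380 kg, m_f = 310,380 − 242,000 = 68,380 kg; Δv = 279×9.81×ln(4.539) = 2737.0×1.5127 ≈ 4140 m/s.
Stage 2: m₀ = 45,780 kg, m_f = 45,780 − 35,400 = 10,380 kg; Δv = 269×9.81×ln(4.41) = 2638.9×1.4840 ≈ 3916 m/s.
Total Δv = 4140 + 3916 = 8056 m/s.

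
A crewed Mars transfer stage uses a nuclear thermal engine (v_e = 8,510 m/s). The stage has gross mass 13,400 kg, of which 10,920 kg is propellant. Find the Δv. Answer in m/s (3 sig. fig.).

m_f = m₀ − m_prop = 13,400 − 10,920 = 2,480 kg.
Δv = v_e · ln(m₀/m_f) = 8510.0 × ln(5.403) = 8510.0 × 1.6870 ≈ 14356.3 m/s.

Δv ≈ 14400 m/s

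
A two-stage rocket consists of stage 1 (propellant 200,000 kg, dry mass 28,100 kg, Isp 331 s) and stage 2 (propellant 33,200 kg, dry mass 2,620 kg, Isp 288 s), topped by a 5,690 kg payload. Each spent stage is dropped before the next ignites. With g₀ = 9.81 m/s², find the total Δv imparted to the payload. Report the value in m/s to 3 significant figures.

Ignition mass of stage 1 = 200,000+28,100 + 33,200+2,620 + 5,690 = 269,610 kg.
Stage 1: m₀ = 269,610 kg, m_f = 269,610 − 200,000 = 69,610 kg; Δv = 331×9.81×ln(3.873) = 3247.1×1.3541 ≈ 4397 m/s.
Stage 2: m₀ = 41,510 kg, m_f = 41,510 − 33,200 = 8,310 kg; Δv = 288×9.81×ln(4.995) = 2825.3×1.6085 ≈ 4544 m/s.
Total Δv = 4397 + 4544 = 8941 m/s.

Δv ≈ 8940 m/s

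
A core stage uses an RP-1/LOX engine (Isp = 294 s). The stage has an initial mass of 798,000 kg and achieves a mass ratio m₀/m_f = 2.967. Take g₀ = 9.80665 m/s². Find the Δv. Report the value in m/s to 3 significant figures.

v_e = Isp · g₀ = 294 × 9.80665 = 2883.2 m/s.
Using Δv = v_e ln(m₀/m_f): Δv = v_e · ln(2.967) = 2883.2 × 1.0876 ≈ 3135.6 m/s.

Δv ≈ 3140 m/s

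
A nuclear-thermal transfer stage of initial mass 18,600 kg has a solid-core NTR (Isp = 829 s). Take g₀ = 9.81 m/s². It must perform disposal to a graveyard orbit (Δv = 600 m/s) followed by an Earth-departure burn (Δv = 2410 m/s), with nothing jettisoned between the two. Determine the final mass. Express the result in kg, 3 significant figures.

v_e = Isp · g₀ = 829 × 9.81 = 8132.5 m/s.
After the first burn: m = 18600 × exp(−600/8132.5) = 18600 × 0.92888 = 17,277.2 kg.
After the second burn: m = 17,277.2 × exp(−2410/8132.5) = 17,277.2 × 0.74353 = 12,846.1 kg.

final mass ≈ 12800 kg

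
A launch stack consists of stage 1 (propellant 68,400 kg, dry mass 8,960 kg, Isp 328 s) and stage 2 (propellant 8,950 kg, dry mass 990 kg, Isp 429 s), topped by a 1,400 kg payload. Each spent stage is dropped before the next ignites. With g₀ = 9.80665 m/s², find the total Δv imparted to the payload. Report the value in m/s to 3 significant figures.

Ignition mass of stage 1 = 68,400+8,960 + 8,950+990 + 1,400 = 88,700 kg.
Stage 1: m₀ = 88,700 kg, m_f = 88,700 − 68,400 = 20,300 kg; Δv = 328×9.80665×ln(4.369) = 3216.6×1.4746 ≈ 4743 m/s.
Stage 2: m₀ = 11,340 kg, m_f = 11,340 − 8,950 = 2,390 kg; Δv = 429×9.80665×ln(4.745) = 4207.1×1.5570 ≈ 6551 m/s.
Total Δv = 4743 + 6551 = 11294 m/s.

Δv ≈ 11300 m/s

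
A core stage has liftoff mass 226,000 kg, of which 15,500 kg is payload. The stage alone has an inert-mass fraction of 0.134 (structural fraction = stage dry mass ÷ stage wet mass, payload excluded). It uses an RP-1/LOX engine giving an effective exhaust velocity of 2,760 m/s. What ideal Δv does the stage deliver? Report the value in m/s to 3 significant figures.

Stage wet mass = m₀ − payload = 226,000 − 15,500 = 210,500 kg.
Stage dry mass = ε × stage wet mass = 0.134 × 210,500 = 28,207 kg.
Burnout mass m_f = stage dry + payload = 28,207 + 15,500 = 43,707 kg.
From the ideal rocket equation, Δv = v_e · ln(226,000/43,707) = 2760.0 × ln(5.171) = 2760.0 × 1.6430 ≈ 4535 m/s.

Δv ≈ 4530 m/s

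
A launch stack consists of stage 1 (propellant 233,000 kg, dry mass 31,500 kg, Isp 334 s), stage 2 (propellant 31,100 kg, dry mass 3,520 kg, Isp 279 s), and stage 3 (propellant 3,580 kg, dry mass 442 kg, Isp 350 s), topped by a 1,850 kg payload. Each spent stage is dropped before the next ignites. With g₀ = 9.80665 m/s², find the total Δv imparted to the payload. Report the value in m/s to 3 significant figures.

Ignition mass of stage 1 = 233,000+31,500 + 31,100+3,520 + 3,580+442 + 1,850 = 304,992 kg.
Stage 1: m₀ = 304,992 kg, m_f = 304,992 − 233,000 = 71,992 kg; Δv = 334×9.80665×ln(4.236) = 3275.4×1.4437 ≈ 4729 m/s.
Stage 2: m₀ = 40,492 kg, m_f = 40,492 − 31,100 = 9,392 kg; Δv = 279×9.80665×ln(4.311) = 2736.1×1.4612 ≈ 3998 m/s.
Stage 3: m₀ = 5,872 kg, m_f = 5,872 − 3,580 = 2,292 kg; Δv = 350×9.80665×ln(2.562) = 3432.3×0.9408 ≈ 3229 m/s.
Total Δv = 4729 + 3998 + 3229 = 11956 m/s.

Δv ≈ 12000 m/s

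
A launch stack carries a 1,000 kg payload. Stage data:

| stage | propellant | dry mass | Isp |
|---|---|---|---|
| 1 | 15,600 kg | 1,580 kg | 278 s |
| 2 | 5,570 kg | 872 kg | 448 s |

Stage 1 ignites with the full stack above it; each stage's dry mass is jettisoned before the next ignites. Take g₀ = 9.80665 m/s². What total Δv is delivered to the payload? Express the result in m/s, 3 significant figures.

Ignition mass of stage 1 = 15,600+1,580 + 5,570+872 + 1,000 = 24,622 kg.
Stage 1: m₀ = 24,622 kg, m_f = 24,622 − 15,600 = 9,022 kg; Δv = 278×9.80665×ln(2.729) = 2726.2×1.0040 ≈ 2737 m/s.
Stage 2: m₀ = 7,442 kg, m_f = 7,442 − 5,570 = 1,872 kg; Δv = 448×9.80665×ln(3.975) = 4393.4×1.3801 ≈ 6063 m/s.
Total Δv = 2737 + 6063 = 8800 m/s.

Δv ≈ 8800 m/s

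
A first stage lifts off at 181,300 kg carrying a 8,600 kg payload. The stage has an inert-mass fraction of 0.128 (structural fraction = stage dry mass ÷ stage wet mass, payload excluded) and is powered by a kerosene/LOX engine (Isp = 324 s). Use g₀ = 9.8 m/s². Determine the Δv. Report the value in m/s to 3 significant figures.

Δv ≈ 5640 m/s

Stage wet mass = m₀ − payload = 181,300 − 8,600 = 172,700 kg.
Stage dry mass = ε × stage wet mass = 0.128 × 172,700 = 22,105.6 kg.
Burnout mass m_f = stage dry + payload = 22,105.6 + 8,600 = 30,705.6 kg.
v_e = Isp · g₀ = 324 × 9.8 = 3175.2 m/s.
Δv = v_e · ln(181,300/30,705.6) = 3175.2 × ln(5.904) = 3175.2 × 1.7757 ≈ 5638 m/s.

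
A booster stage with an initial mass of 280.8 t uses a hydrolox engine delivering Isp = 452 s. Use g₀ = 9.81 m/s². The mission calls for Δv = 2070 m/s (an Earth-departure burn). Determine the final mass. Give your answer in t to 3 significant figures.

v_e = Isp · g₀ = 452 × 9.81 = 4434.1 m/s.
Using Δv = v_e ln(m₀/m_f): m₀/m_f = exp(Δv / v_e) = exp(2070 / 4434.1) = exp(0.4668) = 1.5949.
m_f = m₀ / 1.5949 = 280.8 / 1.5949 = 176.061 t.

final mass ≈ 176 t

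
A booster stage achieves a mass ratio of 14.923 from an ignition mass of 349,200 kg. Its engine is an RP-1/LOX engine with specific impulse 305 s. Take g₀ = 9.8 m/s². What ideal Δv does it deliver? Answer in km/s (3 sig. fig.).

v_e = Isp · g₀ = 305 × 9.8 = 2989.0 m/s.
By the Tsiolkovsky rocket equation, Δv = v_e · ln(14.923) = 2989.0 × 2.7029 ≈ 8079.0 m/s.

Δv ≈ 8.08 km/s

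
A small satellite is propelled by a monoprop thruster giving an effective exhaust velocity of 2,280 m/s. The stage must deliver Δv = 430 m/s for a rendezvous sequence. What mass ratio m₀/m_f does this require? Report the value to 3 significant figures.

mass ratio ≈ 1.21

m₀/m_f = exp(Δv / v_e) = exp(430 / 2280.0) = exp(0.1886) = 1.2076.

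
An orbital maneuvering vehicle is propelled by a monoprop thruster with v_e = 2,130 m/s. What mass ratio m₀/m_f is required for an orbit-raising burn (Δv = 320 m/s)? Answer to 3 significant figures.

mass ratio ≈ 1.16

By the Tsiolkovsky rocket equation, m₀/m_f = exp(Δv / v_e) = exp(320 / 2130.0) = exp(0.1502) = 1.1621.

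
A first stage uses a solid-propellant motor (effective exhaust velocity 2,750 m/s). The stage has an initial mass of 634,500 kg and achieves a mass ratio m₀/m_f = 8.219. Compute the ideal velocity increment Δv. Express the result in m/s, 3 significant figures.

Δv = v_e · ln(8.219) = 2750.0 × 2.1064 ≈ 5792.7 m/s.

Δv ≈ 5790 m/s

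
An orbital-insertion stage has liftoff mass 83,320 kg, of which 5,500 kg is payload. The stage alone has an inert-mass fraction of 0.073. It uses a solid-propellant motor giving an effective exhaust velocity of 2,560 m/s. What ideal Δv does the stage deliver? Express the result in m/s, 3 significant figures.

Stage wet mass = m₀ − payload = 83,320 − 5,500 = 77,820 kg.
Stage dry mass = ε × stage wet mass = 0.073 × 77,820 = 5,680.86 kg.
Burnout mass m_f = stage dry + payload = 5,680.86 + 5,500 = 11,180.86 kg.
Δv = v_e · ln(83,320/11,180.86) = 2560.0 × ln(7.452) = 2560.0 × 2.0085 ≈ 5142 m/s.

Δv ≈ 5140 m/s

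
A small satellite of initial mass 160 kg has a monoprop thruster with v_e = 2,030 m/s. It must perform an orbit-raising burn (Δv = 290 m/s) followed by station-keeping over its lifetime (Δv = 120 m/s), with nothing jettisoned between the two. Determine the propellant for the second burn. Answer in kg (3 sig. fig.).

After the first burn: m = 160 × exp(−290/2030.0) = 160 × 0.86688 = 138.701 kg.
After the second burn: m = 138.701 × exp(−120/2030.0) = 138.701 × 0.94260 = 130.74 kg.
Second-burn propellant = 138.701 − 130.74 = 7.961 kg.

propellant for the second burn ≈ 7.96 kg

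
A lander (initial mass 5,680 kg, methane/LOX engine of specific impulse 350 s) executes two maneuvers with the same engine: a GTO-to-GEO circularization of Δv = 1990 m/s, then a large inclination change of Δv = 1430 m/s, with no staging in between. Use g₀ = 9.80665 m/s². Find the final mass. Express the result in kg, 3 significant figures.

v_e = Isp · g₀ = 350 × 9.80665 = 3432.3 m/s.
After the first burn: m = 5680 × exp(−1990/3432.3) = 5680 × 0.56002 = 3,180.91 kg.
After the second burn: m = 3,180.91 × exp(−1430/3432.3) = 3,180.91 × 0.65927 = 2,097.08 kg.

final mass ≈ 2100 kg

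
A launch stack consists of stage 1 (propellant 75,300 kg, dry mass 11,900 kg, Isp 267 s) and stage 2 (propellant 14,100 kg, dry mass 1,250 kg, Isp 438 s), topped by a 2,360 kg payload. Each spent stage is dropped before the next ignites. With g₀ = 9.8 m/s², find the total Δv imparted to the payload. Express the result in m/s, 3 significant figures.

Ignition mass of stage 1 = 75,300+11,900 + 14,100+1,250 + 2,360 = 104,910 kg.
Stage 1: m₀ = 104,910 kg, m_f = 104,910 − 75,300 = 29,610 kg; Δv = 267×9.8×ln(3.543) = 2616.6×1.2650 ≈ 3310 m/s.
Stage 2: m₀ = 17,710 kg, m_f = 17,710 − 14,100 = 3,610 kg; Δv = 438×9.8×ln(4.906) = 4292.4×1.5904 ≈ 6827 m/s.
Total Δv = 3310 + 6827 = 10137 m/s.

Δv ≈ 10100 m/s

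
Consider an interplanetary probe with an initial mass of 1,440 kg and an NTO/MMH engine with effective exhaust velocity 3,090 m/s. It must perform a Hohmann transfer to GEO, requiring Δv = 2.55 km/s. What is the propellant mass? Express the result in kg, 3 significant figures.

propellant mass ≈ 809 kg

m₀/m_f = exp(Δv / v_e) = exp(2550 / 3090.0) = exp(0.8252) = 2.2824.
m_f = 1,440 / 2.2824 = 630.915 kg, so propellant = m₀ − m_f = 1,440 − 630.915 = 809.085 kg.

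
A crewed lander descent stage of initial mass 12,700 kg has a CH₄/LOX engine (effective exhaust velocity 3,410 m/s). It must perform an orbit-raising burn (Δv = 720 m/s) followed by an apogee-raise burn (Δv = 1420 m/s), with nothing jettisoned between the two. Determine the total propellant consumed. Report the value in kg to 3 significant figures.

total propellant consumed ≈ 5920 kg

After the first burn: m = 12700 × exp(−720/3410.0) = 12700 × 0.80966 = 10,282.7 kg.
After the second burn: m = 10,282.7 × exp(−1420/3410.0) = 10,282.7 × 0.65940 = 6,780.41 kg.
Total propellant = m₀ − m_final = 12700 − 6,780.41 = 5,919.59 kg.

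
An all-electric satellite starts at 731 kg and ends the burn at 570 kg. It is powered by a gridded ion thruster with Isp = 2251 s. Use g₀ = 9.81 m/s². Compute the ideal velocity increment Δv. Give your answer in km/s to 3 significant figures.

v_e = Isp · g₀ = 2251 × 9.81 = 22082.3 m/s.
Δv = v_e · ln(m₀/m_f) = 22082.3 × ln(1.282) = 22082.3 × 0.2488 ≈ 5493.6 m/s.

Δv ≈ 5.49 km/s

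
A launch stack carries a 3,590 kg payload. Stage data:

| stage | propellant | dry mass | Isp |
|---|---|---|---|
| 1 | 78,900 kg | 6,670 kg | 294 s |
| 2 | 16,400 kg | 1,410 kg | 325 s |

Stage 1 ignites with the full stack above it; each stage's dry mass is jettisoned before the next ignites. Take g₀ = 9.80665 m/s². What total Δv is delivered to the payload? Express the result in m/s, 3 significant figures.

Δv ≈ 8490 m/s

Ignition mass of stage 1 = 78,900+6,670 + 16,400+1,410 + 3,590 = 106,970 kg.
Stage 1: m₀ = 106,970 kg, m_f = 106,970 − 78,900 = 28,070 kg; Δv = 294×9.80665×ln(3.811) = 2883.2×1.3378 ≈ 3857 m/s.
Stage 2: m₀ = 21,400 kg, m_f = 21,400 − 16,400 = 5,000 kg; Δv = 325×9.80665×ln(4.28) = 3187.2×1.4540 ≈ 4634 m/s.
Total Δv = 3857 + 4634 = 8491 m/s.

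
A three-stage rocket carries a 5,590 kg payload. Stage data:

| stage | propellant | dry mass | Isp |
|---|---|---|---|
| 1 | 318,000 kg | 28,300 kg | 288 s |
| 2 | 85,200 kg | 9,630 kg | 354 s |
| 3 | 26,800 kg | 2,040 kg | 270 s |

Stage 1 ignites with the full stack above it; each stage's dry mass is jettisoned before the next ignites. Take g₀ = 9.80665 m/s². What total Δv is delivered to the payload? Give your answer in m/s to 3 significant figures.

Ignition mass of stage 1 = 318,000+28,300 + 85,200+9,630 + 26,800+2,040 + 5,590 = 475,560 kg.
Stage 1: m₀ = 475,560 kg, m_f = 475,560 − 318,000 = 157,560 kg; Δv = 288×9.80665×ln(3.018) = 2824.3×1.1047 ≈ 3120 m/s.
Stage 2: m₀ = 129,260 kg, m_f = 129,260 − 85,200 = 44,060 kg; Δv = 354×9.80665×ln(2.934) = 3471.6×1.0763 ≈ 3736 m/s.
Stage 3: m₀ = 34,430 kg, m_f = 34,430 − 26,800 = 7,630 kg; Δv = 270×9.80665×ln(4.512) = 2647.8×1.5068 ≈ 3990 m/s.
Total Δv = 3120 + 3736 + 3990 = 10846 m/s.

Δv ≈ 10800 m/s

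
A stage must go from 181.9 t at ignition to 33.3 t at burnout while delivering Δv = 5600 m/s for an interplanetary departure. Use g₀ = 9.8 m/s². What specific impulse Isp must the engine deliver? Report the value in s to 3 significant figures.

Isp ≈ 337 s

ln(m₀/m_f) = ln(181900/33300) = ln(5.462) = 1.6979.
v_e = Δv / ln(m₀/m_f) = 5600 / 1.6979 = 3298.2 m/s.
Isp = v_e / g₀ = 3298.2 / 9.8 = 336.6 s.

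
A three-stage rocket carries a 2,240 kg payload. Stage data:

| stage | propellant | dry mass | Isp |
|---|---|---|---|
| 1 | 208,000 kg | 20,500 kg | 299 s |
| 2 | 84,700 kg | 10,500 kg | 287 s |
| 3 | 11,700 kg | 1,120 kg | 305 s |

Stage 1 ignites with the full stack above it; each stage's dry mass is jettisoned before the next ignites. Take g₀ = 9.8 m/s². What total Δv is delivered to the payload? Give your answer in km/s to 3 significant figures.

Δv ≈ 11.4 km/s

Ignition mass of stage 1 = 208,000+20,500 + 84,700+10,500 + 11,700+1,120 + 2,240 = 338,760 kg.
Stage 1: m₀ = 338,760 kg, m_f = 338,760 − 208,000 = 130,760 kg; Δv = 299×9.8×ln(2.591) = 2930.2×0.9519 ≈ 2789 m/s.
Stage 2: m₀ = 110,260 kg, m_f = 110,260 − 84,700 = 25,560 kg; Δv = 287×9.8×ln(4.314) = 2812.6×1.4618 ≈ 4111 m/s.
Stage 3: m₀ = 15,060 kg, m_f = 15,060 − 11,700 = 3,360 kg; Δv = 305×9.8×ln(4.482) = 2989.0×1.5001 ≈ 4484 m/s.
Total Δv = 2789 + 4111 + 4484 = 11384 m/s.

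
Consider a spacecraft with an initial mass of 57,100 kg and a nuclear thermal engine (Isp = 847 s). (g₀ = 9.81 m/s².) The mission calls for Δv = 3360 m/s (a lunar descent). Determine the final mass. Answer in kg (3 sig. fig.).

v_e = Isp · g₀ = 847 × 9.81 = 8309.1 m/s.
Rocket equation: m₀/m_f = exp(Δv / v_e) = exp(3360 / 8309.1) = exp(0.4044) = 1.4984.
m_f = m₀ / 1.4984 = 57,100 / 1.4984 = 38,107.3 kg.

final mass ≈ 38100 kg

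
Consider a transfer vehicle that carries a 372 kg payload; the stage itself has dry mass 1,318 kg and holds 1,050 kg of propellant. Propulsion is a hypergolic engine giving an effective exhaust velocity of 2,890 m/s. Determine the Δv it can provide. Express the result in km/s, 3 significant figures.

m₀ = payload + dry + propellant = 372 + 1,318 + 1,050 = 2,740 kg.
m_f = payload + dry = 372 + 1,318 = 1,690 kg.
Δv = v_e · ln(m₀/m_f) = 2890.0 × ln(1.621) = 2890.0 × 0.4832 ≈ 1396.5 m/s.

Δv ≈ 1.40 km/s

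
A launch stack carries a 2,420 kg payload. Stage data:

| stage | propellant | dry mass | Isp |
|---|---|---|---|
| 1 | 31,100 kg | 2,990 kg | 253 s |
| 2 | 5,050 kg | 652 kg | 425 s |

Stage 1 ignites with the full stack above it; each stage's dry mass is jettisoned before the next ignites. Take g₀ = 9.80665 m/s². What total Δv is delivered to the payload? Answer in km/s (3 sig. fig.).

Δv ≈ 7.36 km/s

Ignition mass of stage 1 = 31,100+2,990 + 5,050+652 + 2,420 = 42,212 kg.
Stage 1: m₀ = 42,212 kg, m_f = 42,212 − 31,100 = 11,112 kg; Δv = 253×9.80665×ln(3.799) = 2481.1×1.3347 ≈ 3311 m/s.
Stage 2: m₀ = 8,122 kg, m_f = 8,122 − 5,050 = 3,072 kg; Δv = 425×9.80665×ln(2.644) = 4167.8×0.9722 ≈ 4052 m/s.
Total Δv = 3311 + 4052 = 7363 m/s.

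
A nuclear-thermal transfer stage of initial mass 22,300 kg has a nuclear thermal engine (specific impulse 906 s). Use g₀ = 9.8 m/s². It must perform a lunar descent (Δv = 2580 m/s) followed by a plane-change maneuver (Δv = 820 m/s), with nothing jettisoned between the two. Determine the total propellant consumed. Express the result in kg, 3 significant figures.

total propellant consumed ≈ 7090 kg

v_e = Isp · g₀ = 906 × 9.8 = 8878.8 m/s.
After the first burn: m = 22300 × exp(−2580/8878.8) = 22300 × 0.74783 = 16,676.6 kg.
After the second burn: m = 16,676.6 × exp(−820/8878.8) = 16,676.6 × 0.91178 = 15,205.4 kg.
Total propellant = m₀ − m_final = 22300 − 15,205.4 = 7,094.6 kg.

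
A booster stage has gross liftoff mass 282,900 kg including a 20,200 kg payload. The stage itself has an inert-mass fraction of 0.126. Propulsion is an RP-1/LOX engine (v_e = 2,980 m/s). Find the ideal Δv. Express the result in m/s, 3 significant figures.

Δv ≈ 4970 m/s

Stage wet mass = m₀ − payload = 282,900 − 20,200 = 262,700 kg.
Stage dry mass = ε × stage wet mass = 0.126 × 262,700 = 33,100.2 kg.
Burnout mass m_f = stage dry + payload = 33,100.2 + 20,200 = 53,300.2 kg.
Δv = v_e · ln(282,900/53,300.2) = 2980.0 × ln(5.308) = 2980.0 × 1.6692 ≈ 4974 m/s.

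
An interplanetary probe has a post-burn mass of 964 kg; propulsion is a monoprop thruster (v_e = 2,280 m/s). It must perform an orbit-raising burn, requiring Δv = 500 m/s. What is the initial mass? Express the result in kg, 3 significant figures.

Using Δv = v_e ln(m₀/m_f): m₀/m_f = exp(Δv / v_e) = exp(500 / 2280.0) = exp(0.2193) = 1.2452.
m₀ = m_f × 1.2452 = 964 × 1.2452 = 1,200.37 kg.

initial mass ≈ 1200 kg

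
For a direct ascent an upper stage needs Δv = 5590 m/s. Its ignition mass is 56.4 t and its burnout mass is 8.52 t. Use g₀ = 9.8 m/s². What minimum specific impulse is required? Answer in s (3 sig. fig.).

ln(m₀/m_f) = ln(56400/8520) = ln(6.62) = 1.8901.
v_e = Δv / ln(m₀/m_f) = 5590 / 1.8901 = 2957.6 m/s.
Isp = v_e / g₀ = 2957.6 / 9.8 = 301.8 s.

Isp ≈ 302 s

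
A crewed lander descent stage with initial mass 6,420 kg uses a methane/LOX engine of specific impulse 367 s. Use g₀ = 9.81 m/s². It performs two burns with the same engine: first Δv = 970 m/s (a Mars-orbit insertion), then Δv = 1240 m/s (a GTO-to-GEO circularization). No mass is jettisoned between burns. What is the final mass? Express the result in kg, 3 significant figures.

final mass ≈ 3470 kg

v_e = Isp · g₀ = 367 × 9.81 = 3600.3 m/s.
After the first burn: m = 6420 × exp(−970/3600.3) = 6420 × 0.76382 = 4,903.72 kg.
After the second burn: m = 4,903.72 × exp(−1240/3600.3) = 4,903.72 × 0.70863 = 3,474.92 kg.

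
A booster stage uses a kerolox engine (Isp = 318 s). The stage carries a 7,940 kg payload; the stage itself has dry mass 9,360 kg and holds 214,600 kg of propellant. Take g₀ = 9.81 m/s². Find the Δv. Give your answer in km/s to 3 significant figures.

v_e = Isp · g₀ = 318 × 9.81 = 3119.6 m/s.
m₀ = payload + dry + propellant = 7,940 + 9,360 + 214,600 = 231,900 kg.
m_f = payload + dry = 7,940 + 9,360 = 17,300 kg.
Using Δv = v_e ln(m₀/m_f): Δv = v_e · ln(m₀/m_f) = 3119.6 × ln(13.4) = 3119.6 × 2.5956 ≈ 8097.2 m/s.

Δv ≈ 8.10 km/s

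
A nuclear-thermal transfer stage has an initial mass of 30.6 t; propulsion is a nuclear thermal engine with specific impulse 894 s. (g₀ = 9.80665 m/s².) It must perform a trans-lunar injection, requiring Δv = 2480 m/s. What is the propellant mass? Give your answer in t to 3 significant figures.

propellant mass ≈ 7.54 t

v_e = Isp · g₀ = 894 × 9.80665 = 8767.1 m/s.
By the Tsiolkovsky rocket equation, m₀/m_f = exp(Δv / v_e) = exp(2480 / 8767.1) = exp(0.2829) = 1.3269.
m_f = 30.6 / 1.3269 = 23.0613 t, so propellant = m₀ − m_f = 30.6 − 23.0613 = 7.5387 t.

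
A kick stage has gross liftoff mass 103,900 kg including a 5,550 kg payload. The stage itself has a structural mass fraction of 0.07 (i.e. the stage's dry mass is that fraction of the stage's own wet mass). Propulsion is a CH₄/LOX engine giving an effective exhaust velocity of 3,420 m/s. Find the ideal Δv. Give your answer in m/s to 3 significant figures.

Δv ≈ 7260 m/s

Stage wet mass = m₀ − payload = 103,900 − 5,550 = 98,350 kg.
Stage dry mass = ε × stage wet mass = 0.07 × 98,350 = 6,884.5 kg.
Burnout mass m_f = stage dry + payload = 6,884.5 + 5,550 = 12,434.5 kg.
Using Δv = v_e ln(m₀/m_f): Δv = v_e · ln(103,900/12,434.5) = 3420.0 × ln(8.356) = 3420.0 × 2.1230 ≈ 7261 m/s.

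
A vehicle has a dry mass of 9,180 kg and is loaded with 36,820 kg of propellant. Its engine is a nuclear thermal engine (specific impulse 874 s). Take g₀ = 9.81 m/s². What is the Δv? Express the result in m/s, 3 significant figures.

v_e = Isp · g₀ = 874 × 9.81 = 8573.9 m/s.
m₀ = m_dry + m_prop = 9,180 + 36,820 = 46,000 kg.
By the Tsiolkovsky rocket equation, Δv = v_e · ln(m₀/m_f) = 8573.9 × ln(5.011) = 8573.9 × 1.6116 ≈ 13817.9 m/s.

Δv ≈ 13800 m/s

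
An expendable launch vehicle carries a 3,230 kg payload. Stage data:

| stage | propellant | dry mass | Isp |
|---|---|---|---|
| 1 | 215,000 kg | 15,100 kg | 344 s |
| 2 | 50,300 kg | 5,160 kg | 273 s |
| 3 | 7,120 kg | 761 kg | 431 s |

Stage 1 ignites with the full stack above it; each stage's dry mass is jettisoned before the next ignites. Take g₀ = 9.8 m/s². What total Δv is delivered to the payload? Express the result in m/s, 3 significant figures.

Ignition mass of stage 1 = 215,000+15,100 + 50,300+5,160 + 7,120+761 + 3,230 = 296,671 kg.
Stage 1: m₀ = 296,671 kg, m_f = 296,671 − 215,000 = 81,671 kg; Δv = 344×9.8×ln(3.633) = 3371.2×1.2899 ≈ 4349 m/s.
Stage 2: m₀ = 66,571 kg, m_f = 66,571 − 50,300 = 16,271 kg; Δv = 273×9.8×ln(4.091) = 2675.4×1.4089 ≈ 3769 m/s.
Stage 3: m₀ = 11,111 kg, m_f = 11,111 − 7,120 = 3,991 kg; Δv = 431×9.8×ln(2.784) = 4223.8×1.0239 ≈ 4325 m/s.
Total Δv = 4349 + 3769 + 4325 = 12443 m/s.

Δv ≈ 12400 m/s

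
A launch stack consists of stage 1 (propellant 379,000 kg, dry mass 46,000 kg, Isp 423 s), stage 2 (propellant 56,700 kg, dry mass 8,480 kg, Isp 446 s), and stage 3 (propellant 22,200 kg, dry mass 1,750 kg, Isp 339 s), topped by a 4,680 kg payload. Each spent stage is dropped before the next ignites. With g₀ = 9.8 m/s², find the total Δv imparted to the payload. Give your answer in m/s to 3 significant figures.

Ignition mass of stage 1 = 379,000+46,000 + 56,700+8,480 + 22,200+1,750 + 4,680 = 518,810 kg.
Stage 1: m₀ = 518,810 kg, m_f = 518,810 − 379,000 = 139,810 kg; Δv = 423×9.8×ln(3.711) = 4145.4×1.3113 ≈ 5436 m/s.
Stage 2: m₀ = 93,810 kg, m_f = 93,810 − 56,700 = 37,110 kg; Δv = 446×9.8×ln(2.528) = 4370.8×0.9274 ≈ 4053 m/s.
Stage 3: m₀ = 28,630 kg, m_f = 28,630 − 22,200 = 6,430 kg; Δv = 339×9.8×ln(4.453) = 3322.2×1.4935 ≈ 4962 m/s.
Total Δv = 5436 + 4053 + 4962 = 14451 m/s.

Δv ≈ 14500 m/s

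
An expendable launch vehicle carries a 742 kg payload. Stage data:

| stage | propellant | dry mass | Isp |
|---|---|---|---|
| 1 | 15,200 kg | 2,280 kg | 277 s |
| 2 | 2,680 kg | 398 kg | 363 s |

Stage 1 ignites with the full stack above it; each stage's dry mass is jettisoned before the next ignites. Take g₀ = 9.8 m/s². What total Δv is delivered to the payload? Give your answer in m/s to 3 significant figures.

Ignition mass of stage 1 = 15,200+2,280 + 2,680+398 + 742 = 21,300 kg.
Stage 1: m₀ = 21,300 kg, m_f = 21,300 − 15,200 = 6,100 kg; Δv = 277×9.8×ln(3.492) = 2714.6×1.2504 ≈ 3394 m/s.
Stage 2: m₀ = 3,820 kg, m_f = 3,820 − 2,680 = 1,140 kg; Δv = 363×9.8×ln(3.351) = 3557.4×1.2092 ≈ 4302 m/s.
Total Δv = 3394 + 4302 = 7696 m/s.

Δv ≈ 7700 m/s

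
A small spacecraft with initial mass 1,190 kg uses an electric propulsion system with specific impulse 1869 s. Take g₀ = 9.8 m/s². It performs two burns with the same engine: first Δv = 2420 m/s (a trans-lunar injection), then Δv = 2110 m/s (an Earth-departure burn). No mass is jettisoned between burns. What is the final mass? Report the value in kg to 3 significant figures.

v_e = Isp · g₀ = 1869 × 9.8 = 18316.2 m/s.
After the first burn: m = 1190 × exp(−2420/18316.2) = 1190 × 0.87623 = 1,042.71 kg.
After the second burn: m = 1,042.71 × exp(−2110/18316.2) = 1,042.71 × 0.89119 = 929.253 kg.

final mass ≈ 929 kg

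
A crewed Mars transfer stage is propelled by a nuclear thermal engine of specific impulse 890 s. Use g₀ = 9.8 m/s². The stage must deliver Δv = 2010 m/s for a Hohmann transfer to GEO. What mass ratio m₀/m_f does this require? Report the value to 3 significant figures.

v_e = Isp · g₀ = 890 × 9.8 = 8722.0 m/s.
Using Δv = v_e ln(m₀/m_f): m₀/m_f = exp(Δv / v_e) = exp(2010 / 8722.0) = exp(0.2305) = 1.2592.

mass ratio ≈ 1.26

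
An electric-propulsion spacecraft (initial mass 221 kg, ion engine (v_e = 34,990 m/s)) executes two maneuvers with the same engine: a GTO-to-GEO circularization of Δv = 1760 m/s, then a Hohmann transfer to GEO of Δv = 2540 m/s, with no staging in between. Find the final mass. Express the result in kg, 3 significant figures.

final mass ≈ 195 kg

After the first burn: m = 221 × exp(−1760/34990.0) = 221 × 0.95094 = 210.158 kg.
After the second burn: m = 210.158 × exp(−2540/34990.0) = 210.158 × 0.92998 = 195.443 kg.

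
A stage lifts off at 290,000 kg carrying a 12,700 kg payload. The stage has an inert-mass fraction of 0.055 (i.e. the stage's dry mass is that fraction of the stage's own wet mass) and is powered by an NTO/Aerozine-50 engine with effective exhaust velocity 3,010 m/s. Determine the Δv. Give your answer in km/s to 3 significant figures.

Δv ≈ 7.04 km/s

Stage wet mass = m₀ − payload = 290,000 − 12,700 = 277,300 kg.
Stage dry mass = ε × stage wet mass = 0.055 × 277,300 = 15,251.5 kg.
Burnout mass m_f = stage dry + payload = 15,251.5 + 12,700 = 27,951.5 kg.
Δv = v_e · ln(290,000/27,951.5) = 3010.0 × ln(10.38) = 3010.0 × 2.3394 ≈ 7042 m/s.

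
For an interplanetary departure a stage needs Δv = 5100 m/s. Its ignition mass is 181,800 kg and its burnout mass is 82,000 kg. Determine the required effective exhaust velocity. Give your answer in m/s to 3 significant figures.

v_e ≈ 6410 m/s

ln(m₀/m_f) = ln(181800/82000) = ln(2.217) = 0.7962.
v_e = Δv / ln(m₀/m_f) = 5100 / 0.7962 = 6405.5 m/s.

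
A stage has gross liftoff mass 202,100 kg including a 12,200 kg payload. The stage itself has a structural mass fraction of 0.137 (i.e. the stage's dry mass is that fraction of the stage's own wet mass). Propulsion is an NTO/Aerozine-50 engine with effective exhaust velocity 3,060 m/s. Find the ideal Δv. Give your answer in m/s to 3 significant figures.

Stage wet mass = m₀ − payload = 202,100 − 12,200 = 189,900 kg.
Stage dry mass = ε × stage wet mass = 0.137 × 189,900 = 26,016.3 kg.
Burnout mass m_f = stage dry + payload = 26,016.3 + 12,200 = 38,216.3 kg.
Δv = v_e · ln(202,100/38,216.3) = 3060.0 × ln(5.288) = 3060.0 × 1.6655 ≈ 5096 m/s.

Δv ≈ 5100 m/s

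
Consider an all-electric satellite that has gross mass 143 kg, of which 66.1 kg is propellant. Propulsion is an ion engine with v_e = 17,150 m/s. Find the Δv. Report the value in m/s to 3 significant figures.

Δv ≈ 10600 m/s

m_f = m₀ − m_prop = 143 − 66.1 = 76.9 kg.
From the ideal rocket equation, Δv = v_e · ln(m₀/m_f) = 17150.0 × ln(1.86) = 17150.0 × 0.6203 ≈ 10638.8 m/s.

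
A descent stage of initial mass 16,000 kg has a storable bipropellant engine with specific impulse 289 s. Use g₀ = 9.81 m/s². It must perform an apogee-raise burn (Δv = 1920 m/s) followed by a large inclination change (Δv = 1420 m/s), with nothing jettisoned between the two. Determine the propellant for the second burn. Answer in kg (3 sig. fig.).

v_e = Isp · g₀ = 289 × 9.81 = 2835.1 m/s.
After the first burn: m = 16000 × exp(−1920/2835.1) = 16000 × 0.50802 = 8,128.32 kg.
After the second burn: m = 8,128.32 × exp(−1420/2835.1) = 8,128.32 × 0.60601 = 4,925.84 kg.
Second-burn propellant = 8,128.32 − 4,925.84 = 3,202.48 kg.

propellant for the second burn ≈ 3200 kg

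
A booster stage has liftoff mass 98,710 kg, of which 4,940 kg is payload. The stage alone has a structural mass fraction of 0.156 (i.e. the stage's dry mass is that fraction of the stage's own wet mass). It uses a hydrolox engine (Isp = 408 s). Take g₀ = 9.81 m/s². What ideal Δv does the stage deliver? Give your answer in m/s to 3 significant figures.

Δv ≈ 6480 m/s

Stage wet mass = m₀ − payload = 98,710 − 4,940 = 93,770 kg.
Stage dry mass = ε × stage wet mass = 0.156 × 93,770 = 14,628.1 kg.
Burnout mass m_f = stage dry + payload = 14,628.1 + 4,940 = 19,568.1 kg.
v_e = Isp · g₀ = 408 × 9.81 = 4002.5 m/s.
Δv = v_e · ln(98,710/19,568.1) = 4002.5 × ln(5.044) = 4002.5 × 1.6183 ≈ 6477 m/s.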